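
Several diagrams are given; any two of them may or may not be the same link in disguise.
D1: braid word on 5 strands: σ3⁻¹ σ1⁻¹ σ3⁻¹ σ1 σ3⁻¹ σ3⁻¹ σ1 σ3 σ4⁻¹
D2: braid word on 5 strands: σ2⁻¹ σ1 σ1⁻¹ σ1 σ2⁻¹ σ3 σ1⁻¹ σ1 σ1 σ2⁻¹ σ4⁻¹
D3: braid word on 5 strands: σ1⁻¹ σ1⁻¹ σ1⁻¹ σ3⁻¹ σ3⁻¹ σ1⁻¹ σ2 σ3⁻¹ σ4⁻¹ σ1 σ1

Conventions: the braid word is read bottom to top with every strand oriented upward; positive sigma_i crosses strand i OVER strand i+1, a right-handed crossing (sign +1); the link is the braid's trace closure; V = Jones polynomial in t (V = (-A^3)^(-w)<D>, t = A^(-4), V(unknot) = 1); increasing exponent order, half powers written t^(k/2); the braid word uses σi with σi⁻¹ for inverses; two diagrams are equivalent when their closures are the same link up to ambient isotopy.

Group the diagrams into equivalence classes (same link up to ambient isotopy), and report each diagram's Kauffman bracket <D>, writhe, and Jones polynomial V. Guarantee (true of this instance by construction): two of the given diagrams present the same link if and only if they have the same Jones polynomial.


grouping into links: {D1} | {D2} | {D3}
V(D1) = t^(-9/2) - t^(-5/2) - t^(-3/2) - t^(-1/2)  (w -3, c 9, <D> = A^-7 + A^-3 + A - A^9)
V(D2) = t^(-7/2) - 2t^(-5/2) + t^(-3/2) - 2t^(-1/2) + t^(1/2) - t^(3/2)  [11 crossings, <D> = A^-9 - A^-5 + 2A^-1 - A^3 + 2A^7 - A^11, w = -1]
V(D3) = t^(-13/2) - t^(-11/2) + t^(-9/2) - 2t^(-7/2) - t^(-3/2)  (w -5, c 11, <D> = A^-9 + 2A^-1 - A^3 + A^7 - A^11)
key observation: 3 values of V(t) split the 3 diagrams


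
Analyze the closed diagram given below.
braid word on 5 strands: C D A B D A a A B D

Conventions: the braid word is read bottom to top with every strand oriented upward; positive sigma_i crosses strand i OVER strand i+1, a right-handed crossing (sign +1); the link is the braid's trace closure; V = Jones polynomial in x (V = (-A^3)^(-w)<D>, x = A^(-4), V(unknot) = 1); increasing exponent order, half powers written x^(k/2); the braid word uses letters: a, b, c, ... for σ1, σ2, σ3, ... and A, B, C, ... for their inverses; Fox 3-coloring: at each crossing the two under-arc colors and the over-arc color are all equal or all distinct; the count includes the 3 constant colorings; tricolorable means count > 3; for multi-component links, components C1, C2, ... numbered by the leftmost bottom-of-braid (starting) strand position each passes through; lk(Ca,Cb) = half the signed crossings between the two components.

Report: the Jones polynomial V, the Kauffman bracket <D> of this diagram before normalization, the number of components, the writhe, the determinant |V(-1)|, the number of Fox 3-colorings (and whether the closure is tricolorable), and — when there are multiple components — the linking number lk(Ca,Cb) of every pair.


Jones polynomial: V(x) = x^-8 - 2x^-7 + x^-6 - 2x^-5 + 2x^-4 + x^-2
<D> = A^-16 + 2A^-8 - 2A^-4 + 1 - 2A^4 + A^8; writhe -8
components 1, writhe -8 (10 crossings)
3-colorings: 27 of 3^10, det 9 — tricolorable
note: w = -8 (over 10 crossings) is diagram-only; (-A^3)^(8) removes it from V


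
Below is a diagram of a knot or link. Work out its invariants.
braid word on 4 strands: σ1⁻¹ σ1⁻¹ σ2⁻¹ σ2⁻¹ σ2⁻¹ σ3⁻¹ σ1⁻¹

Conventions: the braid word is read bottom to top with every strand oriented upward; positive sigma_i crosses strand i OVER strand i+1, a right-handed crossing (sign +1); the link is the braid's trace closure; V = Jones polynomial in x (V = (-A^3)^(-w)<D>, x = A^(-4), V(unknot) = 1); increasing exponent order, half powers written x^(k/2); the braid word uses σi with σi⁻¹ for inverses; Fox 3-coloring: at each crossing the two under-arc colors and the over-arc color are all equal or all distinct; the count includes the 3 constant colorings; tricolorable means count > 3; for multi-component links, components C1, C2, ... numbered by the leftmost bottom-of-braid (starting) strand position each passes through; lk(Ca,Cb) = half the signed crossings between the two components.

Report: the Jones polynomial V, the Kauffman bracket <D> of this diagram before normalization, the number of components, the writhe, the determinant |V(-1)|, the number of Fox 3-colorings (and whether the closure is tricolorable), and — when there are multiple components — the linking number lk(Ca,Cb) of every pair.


V(x) = x^-8 - 2x^-7 + x^-6 - 2x^-5 + 2x^-4 + x^-2
bracket: -A^-13 - 2A^-5 + 2A^-1 - A^3 + 2A^7 - A^11, w = -7
1 component, writhe -7, over 7 crossings
det 9, colorings 27 of 3^7 — tricolorable
observation: |V(-1)| = 9: so tricolorable, since 3 divides 9


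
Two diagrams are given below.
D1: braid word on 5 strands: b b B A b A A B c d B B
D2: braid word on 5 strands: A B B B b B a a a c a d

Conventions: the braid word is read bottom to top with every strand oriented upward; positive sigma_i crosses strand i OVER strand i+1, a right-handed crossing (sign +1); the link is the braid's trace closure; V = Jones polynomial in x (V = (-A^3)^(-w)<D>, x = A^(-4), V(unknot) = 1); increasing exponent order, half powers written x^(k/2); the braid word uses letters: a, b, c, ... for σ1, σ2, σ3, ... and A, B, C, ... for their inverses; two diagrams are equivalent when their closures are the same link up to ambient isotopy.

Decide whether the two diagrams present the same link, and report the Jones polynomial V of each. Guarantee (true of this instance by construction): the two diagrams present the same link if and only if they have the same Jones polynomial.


equivalent: no
D1 (bracket A^-2 - A^2 + 2A^6 - A^10 + A^14 - A^18; 12 crossings at w = -2): V = -x^-6 + x^-5 - x^-4 + 2x^-3 - x^-2 + x^-1
V(D2) = -x^-3 + x^-2 - x^-1 + 3 - x + x^2 - x^3  (w +2, c 12, <D> = -A^-6 + A^-2 - A^2 + 3A^6 - A^10 + A^14 - A^18)
key observation: V(x) takes 2 values over 2 diagrams, fixing the grouping


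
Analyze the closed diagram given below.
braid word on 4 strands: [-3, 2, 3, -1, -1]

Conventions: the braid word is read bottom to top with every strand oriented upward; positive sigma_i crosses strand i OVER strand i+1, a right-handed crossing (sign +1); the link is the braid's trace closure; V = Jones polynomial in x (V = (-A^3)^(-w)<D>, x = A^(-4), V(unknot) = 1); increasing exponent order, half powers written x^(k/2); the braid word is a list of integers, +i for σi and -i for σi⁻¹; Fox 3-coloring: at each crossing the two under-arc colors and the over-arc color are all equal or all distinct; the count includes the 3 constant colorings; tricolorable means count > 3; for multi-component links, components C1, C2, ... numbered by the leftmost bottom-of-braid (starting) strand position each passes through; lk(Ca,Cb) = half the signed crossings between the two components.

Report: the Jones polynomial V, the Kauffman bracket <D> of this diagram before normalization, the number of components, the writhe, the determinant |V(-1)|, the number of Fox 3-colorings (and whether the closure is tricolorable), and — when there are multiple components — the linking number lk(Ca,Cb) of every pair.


V(x) = x^-3 + x^-2 + x^-1 + 1
bracket: -A^-3 - A - A^5 - A^9, w = -1
3 components, writhe -1, over 5 crossings
lk(C1,C2) = -1
linking number lk(C1,C3) = 0
lk(C2,C3): 0
det 0, colorings 9 of 3^5 — tricolorable
observation: the 3 component pairs carry total linking -1


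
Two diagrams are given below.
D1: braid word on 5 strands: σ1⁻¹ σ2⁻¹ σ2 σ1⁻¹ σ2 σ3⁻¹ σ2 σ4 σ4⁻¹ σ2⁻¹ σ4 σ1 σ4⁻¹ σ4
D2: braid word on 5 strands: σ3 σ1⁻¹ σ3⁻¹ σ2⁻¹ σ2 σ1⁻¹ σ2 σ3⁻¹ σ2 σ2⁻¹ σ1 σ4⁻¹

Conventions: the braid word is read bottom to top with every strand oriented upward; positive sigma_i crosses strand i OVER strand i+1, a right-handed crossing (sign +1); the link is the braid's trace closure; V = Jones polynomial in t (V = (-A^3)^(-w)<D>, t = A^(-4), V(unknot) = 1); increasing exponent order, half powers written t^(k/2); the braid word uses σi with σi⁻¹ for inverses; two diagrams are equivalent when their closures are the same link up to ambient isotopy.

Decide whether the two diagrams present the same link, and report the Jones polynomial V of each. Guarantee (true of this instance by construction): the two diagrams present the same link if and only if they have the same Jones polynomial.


equivalent: yes
D1 (bracket 1; 14 crossings at w = 0): V = 1
D2 (bracket A^-6; 12 crossings at w = -2): V = 1
key observation: D2 (12 crossings) and D1 (14) are Markov-related braid presentations


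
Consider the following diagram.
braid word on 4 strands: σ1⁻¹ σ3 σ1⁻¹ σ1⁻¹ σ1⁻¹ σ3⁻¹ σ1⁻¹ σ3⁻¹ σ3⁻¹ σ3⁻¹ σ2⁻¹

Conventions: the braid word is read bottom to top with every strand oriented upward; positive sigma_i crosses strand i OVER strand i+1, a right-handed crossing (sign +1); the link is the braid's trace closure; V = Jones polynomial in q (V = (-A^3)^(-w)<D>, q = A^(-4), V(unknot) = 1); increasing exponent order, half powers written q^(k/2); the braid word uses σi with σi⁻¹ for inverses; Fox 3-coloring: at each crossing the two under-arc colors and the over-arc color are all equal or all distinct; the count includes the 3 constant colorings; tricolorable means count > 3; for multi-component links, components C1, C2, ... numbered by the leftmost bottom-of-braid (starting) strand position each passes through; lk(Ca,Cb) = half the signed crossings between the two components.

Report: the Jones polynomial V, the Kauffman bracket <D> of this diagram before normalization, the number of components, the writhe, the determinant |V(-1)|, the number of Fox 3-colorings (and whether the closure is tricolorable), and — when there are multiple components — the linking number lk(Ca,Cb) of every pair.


Jones polynomial: V(q) = q^-11 - 2q^-10 + 2q^-9 - 3q^-8 + 2q^-7 - 2q^-6 + 2q^-5 + q^-3
<D> = -A^-15 - 2A^-7 + 2A^-3 - 2A + 3A^5 - 2A^9 + 2A^13 - A^17; writhe -9
components 1, writhe -9 (11 crossings)
3-colorings: 9 of 3^11, det 15 — tricolorable
note: |V(-1)| = 15: so tricolorable, since 3 divides 15


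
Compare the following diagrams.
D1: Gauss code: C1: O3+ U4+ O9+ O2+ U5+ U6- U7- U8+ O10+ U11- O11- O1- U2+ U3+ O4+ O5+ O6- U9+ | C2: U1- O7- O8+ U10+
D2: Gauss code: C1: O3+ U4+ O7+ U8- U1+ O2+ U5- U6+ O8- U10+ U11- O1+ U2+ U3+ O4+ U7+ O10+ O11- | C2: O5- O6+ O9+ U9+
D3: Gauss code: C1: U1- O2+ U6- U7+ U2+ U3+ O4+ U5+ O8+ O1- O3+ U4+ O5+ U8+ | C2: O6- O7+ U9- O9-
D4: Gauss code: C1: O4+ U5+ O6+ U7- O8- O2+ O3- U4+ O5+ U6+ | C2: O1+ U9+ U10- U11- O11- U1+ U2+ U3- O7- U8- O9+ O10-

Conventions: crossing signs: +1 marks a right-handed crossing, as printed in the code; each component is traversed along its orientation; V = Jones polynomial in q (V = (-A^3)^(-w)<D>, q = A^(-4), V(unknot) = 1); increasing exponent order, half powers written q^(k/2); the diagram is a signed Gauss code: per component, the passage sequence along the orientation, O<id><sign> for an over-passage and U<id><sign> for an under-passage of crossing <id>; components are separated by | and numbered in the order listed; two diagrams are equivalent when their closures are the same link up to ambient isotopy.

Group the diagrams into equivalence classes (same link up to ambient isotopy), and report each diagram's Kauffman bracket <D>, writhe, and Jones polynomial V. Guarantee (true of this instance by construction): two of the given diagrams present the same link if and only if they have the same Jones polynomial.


classes: {D1, D2, D3} | {D4}
V(D1) = -q^(1/2) - q^(3/2) - q^(5/2) + q^(9/2)  [11 crossings, <D> = -A^-9 + A^-1 + A^3 + A^7, w = +3]
D2 (bracket -A^-3 + A^5 + A^9 + A^13; 11 crossings at w = +5): V = -q^(1/2) - q^(3/2) - q^(5/2) + q^(9/2)
V(D3) = -q^(1/2) - q^(3/2) - q^(5/2) + q^(9/2)  [9 crossings, <D> = -A^-9 + A^-1 + A^3 + A^7, w = +3]
D4 (bracket -A^-11 + A^-7 - A^-3 + 2A + A^9; 11 crossings at w = +1): V = -q^(-3/2) - 2q^(1/2) + q^(3/2) - q^(5/2) + q^(7/2)
insight: 2 values of V(q) split the 4 diagrams


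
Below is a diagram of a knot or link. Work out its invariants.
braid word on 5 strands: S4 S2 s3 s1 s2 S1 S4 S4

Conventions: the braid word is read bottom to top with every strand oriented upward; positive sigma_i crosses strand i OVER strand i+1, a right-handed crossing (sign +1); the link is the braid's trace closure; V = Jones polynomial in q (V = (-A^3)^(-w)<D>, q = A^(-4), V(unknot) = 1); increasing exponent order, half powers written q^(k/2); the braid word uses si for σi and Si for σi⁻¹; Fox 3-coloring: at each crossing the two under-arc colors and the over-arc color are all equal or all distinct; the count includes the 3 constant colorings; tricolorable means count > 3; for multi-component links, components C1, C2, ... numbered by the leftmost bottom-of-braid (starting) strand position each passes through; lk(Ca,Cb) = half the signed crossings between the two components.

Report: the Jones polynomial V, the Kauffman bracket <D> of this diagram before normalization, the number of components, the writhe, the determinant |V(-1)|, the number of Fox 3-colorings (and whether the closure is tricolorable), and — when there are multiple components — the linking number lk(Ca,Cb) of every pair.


V(q) = -q^-4 + q^-3 + q^-1
bracket: A^-2 + A^6 - A^10, w = -2
1 component, writhe -2, over 8 crossings
det 3, colorings 9 of 3^8 — tricolorable
observation: |V(-1)| = 3: so tricolorable, since 3 divides 3


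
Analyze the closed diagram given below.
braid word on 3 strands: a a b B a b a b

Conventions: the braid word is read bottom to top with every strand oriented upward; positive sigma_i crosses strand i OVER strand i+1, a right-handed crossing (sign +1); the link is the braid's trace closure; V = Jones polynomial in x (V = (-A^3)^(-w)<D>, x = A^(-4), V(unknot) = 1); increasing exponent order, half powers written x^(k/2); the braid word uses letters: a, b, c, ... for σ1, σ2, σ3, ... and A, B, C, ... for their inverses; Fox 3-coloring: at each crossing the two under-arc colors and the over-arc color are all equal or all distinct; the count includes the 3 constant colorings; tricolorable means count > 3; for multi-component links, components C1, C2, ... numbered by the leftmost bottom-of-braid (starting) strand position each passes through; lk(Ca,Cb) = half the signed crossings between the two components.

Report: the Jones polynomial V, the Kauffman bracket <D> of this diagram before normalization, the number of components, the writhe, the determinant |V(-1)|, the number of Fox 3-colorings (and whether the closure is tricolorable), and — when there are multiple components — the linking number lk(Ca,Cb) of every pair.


V = x^2 + x^4 - x^5 + x^6 - x^7
<D> = -A^-10 + A^-6 - A^-2 + A^2 + A^10 (w = +6)
1 component over 8 crossings, w = +6
3 Fox colorings among 3^8, |V(-1)| = 5: not tricolorable
why: w = +6 shifts under R1 moves; the (-A^3)^(-6) factor cancels that in V


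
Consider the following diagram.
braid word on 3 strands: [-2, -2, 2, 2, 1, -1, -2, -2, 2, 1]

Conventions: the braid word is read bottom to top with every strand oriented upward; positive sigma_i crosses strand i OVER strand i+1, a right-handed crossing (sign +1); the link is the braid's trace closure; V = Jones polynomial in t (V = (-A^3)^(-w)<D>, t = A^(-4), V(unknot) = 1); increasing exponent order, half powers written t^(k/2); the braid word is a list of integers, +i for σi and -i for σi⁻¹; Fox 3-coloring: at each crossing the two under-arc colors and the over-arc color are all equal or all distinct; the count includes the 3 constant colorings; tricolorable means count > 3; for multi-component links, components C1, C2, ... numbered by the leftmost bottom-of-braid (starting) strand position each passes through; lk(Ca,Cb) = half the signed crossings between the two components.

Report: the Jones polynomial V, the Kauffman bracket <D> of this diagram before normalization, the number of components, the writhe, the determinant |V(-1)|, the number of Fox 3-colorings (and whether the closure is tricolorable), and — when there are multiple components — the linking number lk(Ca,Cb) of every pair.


V(t) = 1
bracket: 1, w = 0
1 component, writhe 0, over 10 crossings
det 1, colorings 3 of 3^10 — not tricolorable
observation: det 1 = |V(-1)|; not divisible by 3, so not tricolorable


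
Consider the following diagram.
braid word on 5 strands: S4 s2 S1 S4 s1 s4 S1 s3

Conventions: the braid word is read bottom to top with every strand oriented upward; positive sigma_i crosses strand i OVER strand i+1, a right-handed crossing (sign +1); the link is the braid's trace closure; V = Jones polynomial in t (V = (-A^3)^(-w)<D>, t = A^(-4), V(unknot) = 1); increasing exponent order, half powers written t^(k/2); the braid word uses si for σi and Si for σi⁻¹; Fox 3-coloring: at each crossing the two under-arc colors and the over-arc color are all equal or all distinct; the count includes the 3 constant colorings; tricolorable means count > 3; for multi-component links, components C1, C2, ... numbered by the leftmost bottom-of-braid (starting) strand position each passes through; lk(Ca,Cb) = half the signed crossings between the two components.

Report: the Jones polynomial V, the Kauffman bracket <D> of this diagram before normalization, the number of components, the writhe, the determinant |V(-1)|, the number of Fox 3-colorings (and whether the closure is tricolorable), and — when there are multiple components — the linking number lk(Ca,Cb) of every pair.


V = 1
<D> = 1 (w = 0)
1 component over 8 crossings, w = 0
3 Fox colorings among 3^8, |V(-1)| = 1: not tricolorable
why: det 1 = |V(-1)|; not divisible by 3, so not tricolorable


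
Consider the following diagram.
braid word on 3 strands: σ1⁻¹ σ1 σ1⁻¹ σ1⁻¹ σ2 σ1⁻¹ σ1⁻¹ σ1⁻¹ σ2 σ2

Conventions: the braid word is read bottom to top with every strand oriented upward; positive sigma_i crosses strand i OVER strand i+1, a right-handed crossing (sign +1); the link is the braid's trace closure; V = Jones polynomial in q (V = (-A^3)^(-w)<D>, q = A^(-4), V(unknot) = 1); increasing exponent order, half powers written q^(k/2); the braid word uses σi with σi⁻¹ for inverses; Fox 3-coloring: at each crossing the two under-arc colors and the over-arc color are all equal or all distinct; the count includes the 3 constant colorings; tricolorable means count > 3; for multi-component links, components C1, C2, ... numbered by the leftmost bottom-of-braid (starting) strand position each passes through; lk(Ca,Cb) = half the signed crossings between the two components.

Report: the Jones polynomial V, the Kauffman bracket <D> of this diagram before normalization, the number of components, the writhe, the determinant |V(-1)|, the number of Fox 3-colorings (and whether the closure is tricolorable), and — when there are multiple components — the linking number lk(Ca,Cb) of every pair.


V = -q^-6 + 2q^-5 - 4q^-4 + 5q^-3 - 4q^-2 + 5q^-1 - 3 + 2q - q^2
<D> = -A^-14 + 2A^-10 - 3A^-6 + 5A^-2 - 4A^2 + 5A^6 - 4A^10 + 2A^14 - A^18 (w = -2)
1 component over 10 crossings, w = -2
9 Fox colorings among 3^10, |V(-1)| = 27: tricolorable
why: the span of V is 8, forcing >= 8 crossings in any diagram


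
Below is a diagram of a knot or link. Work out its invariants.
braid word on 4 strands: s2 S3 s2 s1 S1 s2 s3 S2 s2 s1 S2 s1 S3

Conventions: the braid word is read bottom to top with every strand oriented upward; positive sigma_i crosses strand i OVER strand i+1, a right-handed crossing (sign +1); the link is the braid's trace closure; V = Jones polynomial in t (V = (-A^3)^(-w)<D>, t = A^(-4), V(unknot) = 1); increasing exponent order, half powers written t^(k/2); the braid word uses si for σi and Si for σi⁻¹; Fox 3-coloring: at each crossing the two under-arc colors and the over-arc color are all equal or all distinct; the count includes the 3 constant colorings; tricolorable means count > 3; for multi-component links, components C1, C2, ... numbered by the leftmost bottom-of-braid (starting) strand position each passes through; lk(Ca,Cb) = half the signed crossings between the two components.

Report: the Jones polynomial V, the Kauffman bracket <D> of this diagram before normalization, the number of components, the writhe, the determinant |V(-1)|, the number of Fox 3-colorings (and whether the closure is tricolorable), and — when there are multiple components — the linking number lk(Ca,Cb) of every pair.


V(t) = t^-1 - 2 + 3t - 3t^2 + 4t^3 - 3t^4 + 2t^5 - t^6
bracket: A^-15 - 2A^-11 + 3A^-7 - 4A^-3 + 3A - 3A^5 + 2A^9 - A^13, w = +3
1 component, writhe +3, over 13 crossings
det 19, colorings 3 of 3^13 — not tricolorable
observation: inverse pairs cancel, leaving σ2 σ3⁻¹ σ2 σ2 σ3 σ1 σ2⁻¹ σ1 σ3⁻¹


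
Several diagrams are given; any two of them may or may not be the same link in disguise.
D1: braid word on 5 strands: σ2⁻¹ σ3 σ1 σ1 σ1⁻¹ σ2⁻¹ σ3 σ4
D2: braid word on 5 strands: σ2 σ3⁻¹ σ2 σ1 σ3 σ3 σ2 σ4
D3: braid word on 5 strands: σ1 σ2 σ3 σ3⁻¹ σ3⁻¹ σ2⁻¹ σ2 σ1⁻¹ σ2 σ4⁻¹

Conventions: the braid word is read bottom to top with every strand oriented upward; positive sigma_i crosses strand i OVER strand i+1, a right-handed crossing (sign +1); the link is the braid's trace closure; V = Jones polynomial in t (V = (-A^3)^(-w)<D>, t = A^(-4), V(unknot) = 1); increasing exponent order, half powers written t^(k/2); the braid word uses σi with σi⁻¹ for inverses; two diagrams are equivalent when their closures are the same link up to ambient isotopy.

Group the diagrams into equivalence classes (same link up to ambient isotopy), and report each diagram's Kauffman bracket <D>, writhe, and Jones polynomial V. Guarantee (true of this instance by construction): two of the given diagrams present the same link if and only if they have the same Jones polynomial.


equivalence classes: {D1} | {D2} | {D3}
D1 (bracket A^-2 - A^2 + A^6 - A^10 + A^14; 8 crossings at w = +2): V = t^-2 - t^-1 + 1 - t + t^2
D2 (bracket -A^-6 + A^-2 - A^2 + 2A^6 - A^10 + A^14; 8 crossings at w = +6): V = t - t^2 + 2t^3 - t^4 + t^5 - t^6
D3 (bracket 1; 10 crossings at w = 0): V = 1
key observation: 3 values of V(t) split the 3 diagrams


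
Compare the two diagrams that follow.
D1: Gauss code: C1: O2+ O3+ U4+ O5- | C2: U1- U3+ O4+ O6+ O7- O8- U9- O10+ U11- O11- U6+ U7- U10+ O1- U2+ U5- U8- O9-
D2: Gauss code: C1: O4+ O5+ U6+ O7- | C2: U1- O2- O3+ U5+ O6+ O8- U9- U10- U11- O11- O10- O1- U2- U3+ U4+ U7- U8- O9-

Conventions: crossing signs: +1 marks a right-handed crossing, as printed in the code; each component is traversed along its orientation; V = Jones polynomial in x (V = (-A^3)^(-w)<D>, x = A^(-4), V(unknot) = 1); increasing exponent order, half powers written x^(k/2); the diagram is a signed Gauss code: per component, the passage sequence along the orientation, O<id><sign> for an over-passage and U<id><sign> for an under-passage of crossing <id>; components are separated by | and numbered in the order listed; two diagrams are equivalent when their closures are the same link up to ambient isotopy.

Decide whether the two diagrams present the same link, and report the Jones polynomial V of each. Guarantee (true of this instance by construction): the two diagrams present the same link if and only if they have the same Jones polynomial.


equivalent: yes
V(D1) = x^(-7/2) - x^(-5/2) + x^(-3/2) - 2x^(-1/2) - x^(3/2)  (w -1, c 11, <D> = A^-9 + 2A^-1 - A^3 + A^7 - A^11)
D2 (bracket A^-15 + 2A^-7 - A^-3 + A - A^5; 11 crossings at w = -3): V = x^(-7/2) - x^(-5/2) + x^(-3/2) - 2x^(-1/2) - x^(3/2)
why: Reidemeister moves carry D1 (11 crossings) to D2 (11)


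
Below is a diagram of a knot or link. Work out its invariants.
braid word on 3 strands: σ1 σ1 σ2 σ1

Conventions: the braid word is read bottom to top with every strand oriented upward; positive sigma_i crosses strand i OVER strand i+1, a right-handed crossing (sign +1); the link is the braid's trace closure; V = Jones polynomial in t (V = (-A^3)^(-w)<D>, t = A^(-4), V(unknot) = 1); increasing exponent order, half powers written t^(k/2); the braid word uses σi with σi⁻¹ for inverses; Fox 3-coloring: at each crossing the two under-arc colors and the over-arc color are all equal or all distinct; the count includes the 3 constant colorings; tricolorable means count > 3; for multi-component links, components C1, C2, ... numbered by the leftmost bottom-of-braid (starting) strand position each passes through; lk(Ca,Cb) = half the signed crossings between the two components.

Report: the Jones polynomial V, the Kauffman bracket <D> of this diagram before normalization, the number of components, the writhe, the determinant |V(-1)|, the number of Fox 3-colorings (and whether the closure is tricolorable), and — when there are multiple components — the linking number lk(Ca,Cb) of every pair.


V(t) = t + t^3 - t^4
bracket: -A^-4 + 1 + A^8, w = +4
1 component, writhe +4, over 4 crossings
det 3, colorings 9 of 3^4 — tricolorable
observation: V spans 3 powers of t: at least 3 crossings in any diagram


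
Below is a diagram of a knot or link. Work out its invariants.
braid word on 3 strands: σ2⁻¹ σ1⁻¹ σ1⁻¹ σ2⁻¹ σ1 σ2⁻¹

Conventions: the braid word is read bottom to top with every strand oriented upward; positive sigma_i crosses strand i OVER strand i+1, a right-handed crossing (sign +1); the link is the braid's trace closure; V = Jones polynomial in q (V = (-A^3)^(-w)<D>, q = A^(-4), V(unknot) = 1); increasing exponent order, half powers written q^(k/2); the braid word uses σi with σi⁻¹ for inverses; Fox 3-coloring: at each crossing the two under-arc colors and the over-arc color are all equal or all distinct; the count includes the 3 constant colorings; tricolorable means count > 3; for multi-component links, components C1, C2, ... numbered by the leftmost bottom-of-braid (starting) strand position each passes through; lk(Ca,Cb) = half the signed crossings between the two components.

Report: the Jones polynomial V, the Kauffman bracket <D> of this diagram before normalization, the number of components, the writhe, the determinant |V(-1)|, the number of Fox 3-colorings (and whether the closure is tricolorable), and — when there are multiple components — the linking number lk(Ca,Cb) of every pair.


V = -q^-6 + q^-5 - q^-4 + 2q^-3 - q^-2 + q^-1
<D> = A^-8 - A^-4 + 2 - A^4 + A^8 - A^12 (w = -4)
1 component over 6 crossings, w = -4
3 Fox colorings among 3^6, |V(-1)| = 7: not tricolorable
why: the span of V is 5, forcing >= 5 crossings in any diagram


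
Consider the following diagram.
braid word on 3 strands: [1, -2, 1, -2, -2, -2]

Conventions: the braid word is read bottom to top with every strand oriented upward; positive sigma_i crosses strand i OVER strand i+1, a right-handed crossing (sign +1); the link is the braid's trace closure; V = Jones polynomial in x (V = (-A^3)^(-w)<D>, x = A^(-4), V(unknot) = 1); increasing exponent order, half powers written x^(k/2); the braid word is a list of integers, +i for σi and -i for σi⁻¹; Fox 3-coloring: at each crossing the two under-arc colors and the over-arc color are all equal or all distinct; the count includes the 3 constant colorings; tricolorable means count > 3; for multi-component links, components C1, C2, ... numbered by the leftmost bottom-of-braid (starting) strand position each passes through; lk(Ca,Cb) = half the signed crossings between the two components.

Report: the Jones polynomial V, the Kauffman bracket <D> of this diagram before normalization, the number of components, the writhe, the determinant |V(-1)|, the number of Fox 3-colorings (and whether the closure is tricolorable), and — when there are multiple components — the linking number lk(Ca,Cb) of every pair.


V(x) = x^-5 - 2x^-4 + 2x^-3 - 2x^-2 + 2x^-1 - 1 + x
bracket: A^-10 - A^-6 + 2A^-2 - 2A^2 + 2A^6 - 2A^10 + A^14, w = -2
1 component, writhe -2, over 6 crossings
det 11, colorings 3 of 3^6 — not tricolorable
observation: det 11 = |V(-1)|; not divisible by 3, so not tricolorable


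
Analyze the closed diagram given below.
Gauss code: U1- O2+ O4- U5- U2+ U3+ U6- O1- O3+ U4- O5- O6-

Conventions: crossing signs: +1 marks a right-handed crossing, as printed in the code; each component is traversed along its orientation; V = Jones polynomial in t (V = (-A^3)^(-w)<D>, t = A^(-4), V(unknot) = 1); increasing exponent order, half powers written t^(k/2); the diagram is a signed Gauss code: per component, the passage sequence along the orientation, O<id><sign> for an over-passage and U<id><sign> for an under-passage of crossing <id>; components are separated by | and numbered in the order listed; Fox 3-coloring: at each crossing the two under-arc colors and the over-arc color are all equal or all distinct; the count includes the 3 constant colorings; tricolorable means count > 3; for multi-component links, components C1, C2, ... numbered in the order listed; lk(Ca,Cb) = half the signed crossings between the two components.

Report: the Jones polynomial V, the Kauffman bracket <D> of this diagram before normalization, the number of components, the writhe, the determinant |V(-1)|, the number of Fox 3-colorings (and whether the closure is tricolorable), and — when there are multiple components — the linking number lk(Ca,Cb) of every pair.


Jones polynomial: V(t) = -t^-4 + t^-3 + t^-1
<D> = A^-2 + A^6 - A^10; writhe -2
components 1, writhe -2 (6 crossings)
3-colorings: 9 of 3^6, det 3 — tricolorable
note: det 3 = |V(-1)|; divisible by 3, so tricolorable


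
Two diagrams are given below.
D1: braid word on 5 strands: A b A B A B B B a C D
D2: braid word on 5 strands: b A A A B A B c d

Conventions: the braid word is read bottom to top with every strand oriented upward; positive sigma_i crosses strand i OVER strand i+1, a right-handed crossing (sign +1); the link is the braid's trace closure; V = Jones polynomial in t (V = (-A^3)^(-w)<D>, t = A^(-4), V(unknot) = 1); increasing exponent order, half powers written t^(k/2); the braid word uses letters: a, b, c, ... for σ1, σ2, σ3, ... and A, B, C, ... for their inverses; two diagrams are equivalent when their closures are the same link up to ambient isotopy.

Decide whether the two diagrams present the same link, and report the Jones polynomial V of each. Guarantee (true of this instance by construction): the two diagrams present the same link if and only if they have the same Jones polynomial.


same link: yes
V(D1) = -t^(-11/2) + t^(-9/2) - t^(-7/2) - t^(-3/2)  [11 crossings, <D> = A^-15 + A^-7 - A^-3 + A, w = -7]
V(D2) = -t^(-11/2) + t^(-9/2) - t^(-7/2) - t^(-3/2)  (w -3, c 9, <D> = A^-3 + A^5 - A^9 + A^13)
note: Markov moves rewrite D1 (11 crossings) into D2 (9)


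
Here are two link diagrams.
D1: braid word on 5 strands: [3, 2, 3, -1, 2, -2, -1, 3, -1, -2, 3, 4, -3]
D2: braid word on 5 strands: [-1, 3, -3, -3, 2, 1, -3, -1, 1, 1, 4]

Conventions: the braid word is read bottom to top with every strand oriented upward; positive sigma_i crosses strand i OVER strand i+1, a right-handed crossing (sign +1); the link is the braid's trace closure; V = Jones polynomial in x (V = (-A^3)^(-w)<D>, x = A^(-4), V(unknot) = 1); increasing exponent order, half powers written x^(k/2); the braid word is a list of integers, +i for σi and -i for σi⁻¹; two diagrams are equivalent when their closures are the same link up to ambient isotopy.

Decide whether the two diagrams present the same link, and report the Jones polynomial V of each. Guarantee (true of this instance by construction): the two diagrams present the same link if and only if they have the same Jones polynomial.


equivalent: no
V(D1) = x^(-7/2) - x^(-5/2) + x^(-3/2) - 2x^(-1/2) - x^(3/2)  (w +1, c 13, <D> = A^-3 + 2A^5 - A^9 + A^13 - A^17)
D2 (bracket A^5 + A^13; 11 crossings at w = +1): V = -x^(-5/2) - x^(-1/2)
why: comparing 2 Jones polynomials yields 2 groups


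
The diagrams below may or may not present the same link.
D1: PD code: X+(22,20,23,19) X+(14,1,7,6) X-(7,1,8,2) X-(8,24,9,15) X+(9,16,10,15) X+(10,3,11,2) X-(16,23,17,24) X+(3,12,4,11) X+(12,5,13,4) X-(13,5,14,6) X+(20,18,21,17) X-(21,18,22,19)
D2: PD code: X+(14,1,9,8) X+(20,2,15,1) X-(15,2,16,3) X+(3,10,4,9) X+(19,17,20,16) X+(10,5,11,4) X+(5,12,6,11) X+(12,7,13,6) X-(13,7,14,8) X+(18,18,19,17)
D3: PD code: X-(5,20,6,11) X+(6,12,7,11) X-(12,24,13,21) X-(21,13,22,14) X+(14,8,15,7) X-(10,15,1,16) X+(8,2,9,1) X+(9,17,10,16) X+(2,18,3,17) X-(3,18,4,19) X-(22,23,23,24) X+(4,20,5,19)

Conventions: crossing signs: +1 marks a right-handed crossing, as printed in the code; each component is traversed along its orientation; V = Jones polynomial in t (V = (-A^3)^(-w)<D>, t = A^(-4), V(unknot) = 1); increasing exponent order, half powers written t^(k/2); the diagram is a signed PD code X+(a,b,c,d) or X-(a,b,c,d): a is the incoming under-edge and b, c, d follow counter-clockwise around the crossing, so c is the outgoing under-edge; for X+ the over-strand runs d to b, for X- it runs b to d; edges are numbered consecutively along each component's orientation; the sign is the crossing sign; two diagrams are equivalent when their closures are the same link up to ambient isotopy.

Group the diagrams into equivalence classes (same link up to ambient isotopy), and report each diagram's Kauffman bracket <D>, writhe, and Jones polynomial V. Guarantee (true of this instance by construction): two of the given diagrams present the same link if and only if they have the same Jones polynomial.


classes: {D1} | {D2} | {D3}
V(D1) = 1 + t + t^2 + t^3  [12 crossings, <D> = A^-6 + A^-2 + A^2 + A^6, w = +2]
V(D2) = t + t^2 + t^3 + t^6  (w +6, c 10, <D> = A^-6 + A^6 + A^10 + A^14)
D3 (bracket A^-8 + 2 + A^8; 12 crossings at w = 0): V = t^-2 + 2 + t^2
note: V(t) takes 3 values over 3 diagrams, fixing the grouping


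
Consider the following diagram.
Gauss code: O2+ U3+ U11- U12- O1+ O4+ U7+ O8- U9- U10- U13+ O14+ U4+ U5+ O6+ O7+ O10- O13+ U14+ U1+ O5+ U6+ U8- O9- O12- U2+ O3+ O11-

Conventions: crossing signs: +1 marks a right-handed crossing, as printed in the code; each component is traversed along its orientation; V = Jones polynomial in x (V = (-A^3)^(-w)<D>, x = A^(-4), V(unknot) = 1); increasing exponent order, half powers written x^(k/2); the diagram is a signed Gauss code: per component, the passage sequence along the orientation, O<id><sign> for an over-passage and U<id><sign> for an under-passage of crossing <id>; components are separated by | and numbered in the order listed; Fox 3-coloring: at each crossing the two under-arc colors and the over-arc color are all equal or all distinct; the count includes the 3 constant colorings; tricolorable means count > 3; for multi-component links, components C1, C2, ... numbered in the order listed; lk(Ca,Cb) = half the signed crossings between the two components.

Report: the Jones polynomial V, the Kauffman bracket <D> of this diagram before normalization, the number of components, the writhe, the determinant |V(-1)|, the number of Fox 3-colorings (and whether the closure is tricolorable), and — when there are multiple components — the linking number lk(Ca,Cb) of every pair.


V(x) = x - x^2 + 2x^3 - x^4 + x^5 - x^6
bracket: -A^-12 + A^-8 - A^-4 + 2 - A^4 + A^8, w = +4
1 component, writhe +4, over 14 crossings
det 7, colorings 3 of 3^14 — not tricolorable
observation: |V(-1)| = 7: so not tricolorable, since 3 does not divide 7


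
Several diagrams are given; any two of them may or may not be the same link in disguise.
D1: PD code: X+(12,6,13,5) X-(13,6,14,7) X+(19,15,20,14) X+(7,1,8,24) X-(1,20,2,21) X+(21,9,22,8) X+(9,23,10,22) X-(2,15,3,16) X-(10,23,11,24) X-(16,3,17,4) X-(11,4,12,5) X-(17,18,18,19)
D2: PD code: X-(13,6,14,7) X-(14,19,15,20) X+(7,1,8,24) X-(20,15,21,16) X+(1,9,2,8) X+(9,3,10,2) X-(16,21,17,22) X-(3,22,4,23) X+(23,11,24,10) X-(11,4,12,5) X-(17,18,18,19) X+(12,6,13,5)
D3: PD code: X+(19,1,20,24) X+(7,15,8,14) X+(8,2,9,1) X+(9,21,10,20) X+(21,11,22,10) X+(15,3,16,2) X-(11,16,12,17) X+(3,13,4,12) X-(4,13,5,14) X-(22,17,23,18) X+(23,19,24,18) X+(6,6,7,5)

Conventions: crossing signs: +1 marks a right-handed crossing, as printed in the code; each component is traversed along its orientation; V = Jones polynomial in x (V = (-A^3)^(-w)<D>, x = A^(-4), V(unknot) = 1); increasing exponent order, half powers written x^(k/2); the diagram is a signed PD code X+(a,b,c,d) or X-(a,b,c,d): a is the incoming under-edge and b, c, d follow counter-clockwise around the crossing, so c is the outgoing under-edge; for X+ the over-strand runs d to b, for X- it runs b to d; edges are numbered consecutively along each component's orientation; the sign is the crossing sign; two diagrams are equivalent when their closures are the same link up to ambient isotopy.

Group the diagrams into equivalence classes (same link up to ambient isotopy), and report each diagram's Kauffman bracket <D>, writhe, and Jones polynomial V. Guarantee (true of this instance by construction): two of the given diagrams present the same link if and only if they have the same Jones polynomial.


grouping into links: {D1} | {D2} | {D3}
V(D1) = x^-4 - x^-3 + x^-2 - 2x^-1 + 2 - x + x^2  (w -2, c 12, <D> = A^-14 - A^-10 + 2A^-6 - 2A^-2 + A^2 - A^6 + A^10)
V(D2) = -x^-5 + 2x^-4 - 3x^-3 + 5x^-2 - 5x^-1 + 6 - 5x + 3x^2 - 2x^3 + x^4  [12 crossings, <D> = A^-22 - 2A^-18 + 3A^-14 - 5A^-10 + 6A^-6 - 5A^-2 + 5A^2 - 3A^6 + 2A^10 - A^14, w = -2]
D3 (bracket -A^-6 + A^-2 - A^2 + 2A^6 - A^10 + A^14; 12 crossings at w = +6): V = x - x^2 + 2x^3 - x^4 + x^5 - x^6
why: V(x) takes 3 values over 3 diagrams, fixing the grouping


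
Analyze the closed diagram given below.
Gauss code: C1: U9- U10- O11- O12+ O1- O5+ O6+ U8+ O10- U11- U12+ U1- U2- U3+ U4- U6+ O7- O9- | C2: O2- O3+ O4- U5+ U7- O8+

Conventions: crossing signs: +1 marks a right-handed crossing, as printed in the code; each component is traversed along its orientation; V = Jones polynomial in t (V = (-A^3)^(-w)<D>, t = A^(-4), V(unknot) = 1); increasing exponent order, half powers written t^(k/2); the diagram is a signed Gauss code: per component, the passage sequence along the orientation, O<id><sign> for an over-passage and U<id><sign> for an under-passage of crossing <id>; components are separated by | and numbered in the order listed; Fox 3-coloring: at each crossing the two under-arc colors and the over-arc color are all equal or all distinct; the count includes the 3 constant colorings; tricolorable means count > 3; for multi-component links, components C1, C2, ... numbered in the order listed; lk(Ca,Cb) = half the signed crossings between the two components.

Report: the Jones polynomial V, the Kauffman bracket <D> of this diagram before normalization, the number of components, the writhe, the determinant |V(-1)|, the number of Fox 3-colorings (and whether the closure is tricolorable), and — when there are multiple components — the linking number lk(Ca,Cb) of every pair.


V(t) = t^(-7/2) - 2t^(-5/2) + t^(-3/2) - 2t^(-1/2) + t^(1/2) - t^(3/2)
bracket: -A^-12 + A^-8 - 2A^-4 + 1 - 2A^4 + A^8, w = -2
2 components, writhe -2, over 12 crossings
lk(C1,C2) = 0
det 8, colorings 3 of 3^12 — not tricolorable
observation: w = -2 (over 12 crossings) is diagram-only; (-A^3)^(2) removes it from V


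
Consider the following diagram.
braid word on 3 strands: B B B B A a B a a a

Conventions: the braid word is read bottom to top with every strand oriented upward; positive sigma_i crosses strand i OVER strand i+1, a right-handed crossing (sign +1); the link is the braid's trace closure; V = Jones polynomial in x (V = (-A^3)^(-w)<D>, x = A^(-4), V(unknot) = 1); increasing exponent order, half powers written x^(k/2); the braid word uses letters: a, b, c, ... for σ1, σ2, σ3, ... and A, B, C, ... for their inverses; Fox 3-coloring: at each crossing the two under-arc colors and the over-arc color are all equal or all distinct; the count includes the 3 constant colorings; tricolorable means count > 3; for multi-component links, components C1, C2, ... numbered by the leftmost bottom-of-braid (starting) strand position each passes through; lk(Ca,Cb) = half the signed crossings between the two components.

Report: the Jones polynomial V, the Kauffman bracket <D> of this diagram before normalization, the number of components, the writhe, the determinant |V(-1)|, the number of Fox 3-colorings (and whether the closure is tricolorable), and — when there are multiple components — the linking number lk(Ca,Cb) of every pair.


V = -x^-6 + x^-5 - 2x^-4 + 3x^-3 - 2x^-2 + 3x^-1 - 1 + x - x^2
<D> = -A^-14 + A^-10 - A^-6 + 3A^-2 - 2A^2 + 3A^6 - 2A^10 + A^14 - A^18 (w = -2)
1 component over 10 crossings, w = -2
9 Fox colorings among 3^10, |V(-1)| = 15: tricolorable
why: V spans 8 powers of x: at least 8 crossings in any diagram
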